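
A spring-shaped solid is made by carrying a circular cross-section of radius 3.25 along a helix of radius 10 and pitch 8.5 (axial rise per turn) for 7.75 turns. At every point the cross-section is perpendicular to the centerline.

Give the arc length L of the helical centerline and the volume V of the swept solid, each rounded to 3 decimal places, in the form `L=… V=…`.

2πR = 2π·10 = 62.831853
per-turn = √(62.831853² + 8.5²) = √(3947.8418 + 72.25) = √4020.0918 = 63.404194
L = 7.75 × 63.404194 = 491.382500
V = π·3.25² × L = 33.183072 × 491.382500 = 16305.581077

L=491.383 V=16305.581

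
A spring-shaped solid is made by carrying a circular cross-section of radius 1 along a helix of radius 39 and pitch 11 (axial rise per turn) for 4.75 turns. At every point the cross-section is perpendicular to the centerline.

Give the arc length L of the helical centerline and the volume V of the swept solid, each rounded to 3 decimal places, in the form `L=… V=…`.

L=1165.132 V=3660.371

2πR = 2π·39 = 245.044227
per-turn = √(245.044227² + 11²) = √(60046.6732 + 121) = √60167.6732 = 245.290997
L = 4.75 × 245.290997 = 1165.132235
V = π·1² × L = 3.141593 × 1165.132235 = 3660.370871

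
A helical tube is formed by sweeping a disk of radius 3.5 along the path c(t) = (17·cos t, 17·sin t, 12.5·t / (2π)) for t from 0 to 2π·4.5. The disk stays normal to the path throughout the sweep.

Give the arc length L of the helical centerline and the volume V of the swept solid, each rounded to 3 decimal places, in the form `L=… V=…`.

2πR = 2π·17 = 106.814150
per-turn = √(106.814150² + 12.5²) = √(11409.2627 + 156.25) = √11565.5127 = 107.543074
L = 4.5 × 107.543074 = 483.943831
V = π·3.5² × L = 38.484510 × 483.943831 = 18624.341221

L=483.944 V=18624.341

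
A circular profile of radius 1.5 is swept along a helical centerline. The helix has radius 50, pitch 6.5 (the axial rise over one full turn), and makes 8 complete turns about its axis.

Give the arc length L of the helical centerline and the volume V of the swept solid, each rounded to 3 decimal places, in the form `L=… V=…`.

L=2513.812 V=17769.090

2πR = 2π·50 = 314.159265
per-turn = √(314.159265² + 6.5²) = √(98696.0440 + 42.25) = √98738.2940 = 314.226501
L = 8 × 314.226501 = 2513.812009
V = π·1.5² × L = 7.068583 × 2513.812009 = 17769.090015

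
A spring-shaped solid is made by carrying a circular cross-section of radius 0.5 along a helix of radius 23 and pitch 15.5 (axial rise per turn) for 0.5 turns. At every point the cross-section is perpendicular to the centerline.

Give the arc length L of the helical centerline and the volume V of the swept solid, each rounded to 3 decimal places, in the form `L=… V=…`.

L=72.671 V=57.076

2πR = 2π·23 = 144.513262
per-turn = √(144.513262² + 15.5²) = √(20884.0829 + 240.25) = √21124.3329 = 145.342124
L = 0.5 × 145.342124 = 72.671062
V = π·0.5² × L = 0.785398 × 72.671062 = 57.075718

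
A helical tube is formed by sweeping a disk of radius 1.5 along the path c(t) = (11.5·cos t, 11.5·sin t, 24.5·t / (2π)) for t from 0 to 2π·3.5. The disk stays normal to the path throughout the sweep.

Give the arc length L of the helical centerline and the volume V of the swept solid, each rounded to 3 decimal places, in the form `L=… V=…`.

2πR = 2π·11.5 = 72.256631
per-turn = √(72.256631² + 24.5²) = √(5221.0207 + 600.25) = √5821.2707 = 76.297252
L = 3.5 × 76.297252 = 267.040384
V = π·1.5² × L = 7.068583 × 267.040384 = 1887.597241

L=267.040 V=1887.597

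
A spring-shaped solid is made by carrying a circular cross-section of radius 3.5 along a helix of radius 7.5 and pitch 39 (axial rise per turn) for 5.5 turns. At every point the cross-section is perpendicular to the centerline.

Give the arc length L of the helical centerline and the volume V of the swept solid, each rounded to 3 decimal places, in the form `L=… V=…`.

2πR = 2π·7.5 = 47.123890
per-turn = √(47.123890² + 39²) = √(2220.6610 + 1521) = √3741.6610 = 61.169118
L = 5.5 × 61.169118 = 336.430149
V = π·3.5² × L = 38.484510 × 336.430149 = 12947.349424

L=336.430 V=12947.349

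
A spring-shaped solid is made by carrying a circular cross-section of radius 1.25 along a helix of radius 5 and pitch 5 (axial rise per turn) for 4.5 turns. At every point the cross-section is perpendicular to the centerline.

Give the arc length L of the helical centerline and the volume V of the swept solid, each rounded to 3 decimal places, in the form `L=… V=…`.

L=143.151 V=702.691

2πR = 2π·5 = 31.415927
per-turn = √(31.415927² + 5²) = √(986.9604 + 25) = √1011.9604 = 31.811326
L = 4.5 × 31.811326 = 143.150965
V = π·1.25² × L = 4.908739 × 143.150965 = 702.690659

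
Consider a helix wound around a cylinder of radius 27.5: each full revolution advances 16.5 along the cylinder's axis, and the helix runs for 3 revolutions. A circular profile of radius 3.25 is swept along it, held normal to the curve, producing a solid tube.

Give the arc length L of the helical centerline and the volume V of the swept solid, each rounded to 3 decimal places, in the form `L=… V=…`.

2πR = 2π·27.5 = 172.787596
per-turn = √(172.787596² + 16.5²) = √(29855.5533 + 272.25) = √30127.8033 = 173.573625
L = 3 × 173.573625 = 520.720875
V = π·3.25² × L = 33.183072 × 520.720875 = 17279.118502

L=520.721 V=17279.119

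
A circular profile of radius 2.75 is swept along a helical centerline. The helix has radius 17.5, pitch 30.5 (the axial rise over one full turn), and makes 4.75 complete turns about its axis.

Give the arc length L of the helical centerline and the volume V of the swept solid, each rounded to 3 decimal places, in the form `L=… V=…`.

2πR = 2π·17.5 = 109.955743
per-turn = √(109.955743² + 30.5²) = √(12090.2654 + 930.25) = √13020.5154 = 114.107473
L = 4.75 × 114.107473 = 542.010497
V = π·2.75² × L = 23.758294 × 542.010497 = 12877.244971

L=542.010 V=12877.245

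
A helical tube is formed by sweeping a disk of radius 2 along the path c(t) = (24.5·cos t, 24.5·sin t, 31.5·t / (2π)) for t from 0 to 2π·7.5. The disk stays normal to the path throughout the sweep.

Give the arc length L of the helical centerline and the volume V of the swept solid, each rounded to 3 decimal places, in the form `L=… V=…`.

2πR = 2π·24.5 = 153.938040
per-turn = √(153.938040² + 31.5²) = √(23696.9202 + 992.25) = √24689.1702 = 157.127878
L = 7.5 × 157.127878 = 1178.459088
V = π·2² × L = 12.566371 × 1178.459088 = 14808.953653

L=1178.459 V=14808.954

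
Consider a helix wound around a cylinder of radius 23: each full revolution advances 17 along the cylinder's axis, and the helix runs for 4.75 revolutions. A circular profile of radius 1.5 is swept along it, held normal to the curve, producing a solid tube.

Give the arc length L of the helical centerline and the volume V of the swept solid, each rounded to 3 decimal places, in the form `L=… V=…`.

L=691.171 V=4885.602

2πR = 2π·23 = 144.513262
per-turn = √(144.513262² + 17²) = √(20884.0829 + 289) = √21173.0829 = 145.509735
L = 4.75 × 145.509735 = 691.171240
V = π·1.5² × L = 7.068583 × 691.171240 = 4885.601604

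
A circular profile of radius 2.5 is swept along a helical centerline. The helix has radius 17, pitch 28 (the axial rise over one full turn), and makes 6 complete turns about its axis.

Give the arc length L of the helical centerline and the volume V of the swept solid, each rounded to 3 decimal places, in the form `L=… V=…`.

2πR = 2π·17 = 106.814150
per-turn = √(106.814150² + 28²) = √(11409.2627 + 784) = √12193.2627 = 110.423108
L = 6 × 110.423108 = 662.538645
V = π·2.5² × L = 19.634954 × 662.538645 = 13008.915884

L=662.539 V=13008.916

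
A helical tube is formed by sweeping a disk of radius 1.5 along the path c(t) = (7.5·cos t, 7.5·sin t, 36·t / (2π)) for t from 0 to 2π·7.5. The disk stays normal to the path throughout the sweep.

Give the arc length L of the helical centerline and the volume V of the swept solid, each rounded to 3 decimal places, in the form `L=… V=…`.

L=444.761 V=3143.829

2πR = 2π·7.5 = 47.123890
per-turn = √(47.123890² + 36²) = √(2220.6610 + 1296) = √3516.6610 = 59.301442
L = 7.5 × 59.301442 = 444.760813
V = π·1.5² × L = 7.068583 × 444.760813 = 3143.828931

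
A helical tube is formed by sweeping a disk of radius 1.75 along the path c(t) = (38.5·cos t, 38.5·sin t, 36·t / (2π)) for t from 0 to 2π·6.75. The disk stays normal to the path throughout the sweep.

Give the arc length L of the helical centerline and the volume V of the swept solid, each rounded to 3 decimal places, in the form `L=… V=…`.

2πR = 2π·38.5 = 241.902634
per-turn = √(241.902634² + 36²) = √(58516.8845 + 1296) = √59812.8845 = 244.566728
L = 6.75 × 244.566728 = 1650.825415
V = π·1.75² × L = 9.621128 × 1650.825415 = 15882.801798

L=1650.825 V=15882.802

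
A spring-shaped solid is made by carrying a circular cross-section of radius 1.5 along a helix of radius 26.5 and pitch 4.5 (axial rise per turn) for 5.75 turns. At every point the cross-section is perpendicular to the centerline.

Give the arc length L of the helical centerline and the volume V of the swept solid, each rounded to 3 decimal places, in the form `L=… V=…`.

2πR = 2π·26.5 = 166.504411
per-turn = √(166.504411² + 4.5²) = √(27723.7188 + 20.25) = √27743.9688 = 166.565209
L = 5.75 × 166.565209 = 957.749950
V = π·1.5² × L = 7.068583 × 957.749950 = 6769.935467

L=957.750 V=6769.935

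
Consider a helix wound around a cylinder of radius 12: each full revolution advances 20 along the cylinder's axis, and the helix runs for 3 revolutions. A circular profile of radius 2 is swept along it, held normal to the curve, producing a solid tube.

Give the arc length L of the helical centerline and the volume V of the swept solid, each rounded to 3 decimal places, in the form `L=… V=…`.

L=234.017 V=2940.746

2πR = 2π·12 = 75.398224
per-turn = √(75.398224² + 20²) = √(5684.8921 + 400) = √6084.8921 = 78.005719
L = 3 × 78.005719 = 234.017156
V = π·2² × L = 12.566371 × 234.017156 = 2940.746310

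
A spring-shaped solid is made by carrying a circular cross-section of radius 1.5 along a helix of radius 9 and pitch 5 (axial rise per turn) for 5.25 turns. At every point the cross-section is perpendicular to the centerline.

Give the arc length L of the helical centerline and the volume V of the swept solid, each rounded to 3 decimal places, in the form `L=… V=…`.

2πR = 2π·9 = 56.548668
per-turn = √(56.548668² + 5²) = √(3197.7518 + 25) = √3222.7518 = 56.769286
L = 5.25 × 56.769286 = 298.038751
V = π·1.5² × L = 7.068583 × 298.038751 = 2106.711790

L=298.039 V=2106.712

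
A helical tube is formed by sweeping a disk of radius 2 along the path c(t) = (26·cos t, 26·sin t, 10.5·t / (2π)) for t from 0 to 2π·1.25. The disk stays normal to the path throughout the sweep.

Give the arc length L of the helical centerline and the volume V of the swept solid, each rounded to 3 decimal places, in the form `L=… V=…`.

L=204.625 V=2571.392

2πR = 2π·26 = 163.362818
per-turn = √(163.362818² + 10.5²) = √(26687.4103 + 110.25) = √26797.6603 = 163.699909
L = 1.25 × 163.699909 = 204.624887
V = π·2² × L = 12.566371 × 204.624887 = 2571.392162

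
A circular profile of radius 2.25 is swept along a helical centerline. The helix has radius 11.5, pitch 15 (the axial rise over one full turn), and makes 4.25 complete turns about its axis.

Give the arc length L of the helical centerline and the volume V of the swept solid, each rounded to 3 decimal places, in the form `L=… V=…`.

2πR = 2π·11.5 = 72.256631
per-turn = √(72.256631² + 15²) = √(5221.0207 + 225) = √5446.0207 = 73.797159
L = 4.25 × 73.797159 = 313.637927
V = π·2.25² × L = 15.904313 × 313.637927 = 4988.195704

L=313.638 V=4988.196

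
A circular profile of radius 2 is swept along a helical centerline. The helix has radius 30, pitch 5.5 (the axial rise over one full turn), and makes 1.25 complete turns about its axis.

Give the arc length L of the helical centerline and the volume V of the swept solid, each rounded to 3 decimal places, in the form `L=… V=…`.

L=235.720 V=2962.141

2πR = 2π·30 = 188.495559
per-turn = √(188.495559² + 5.5²) = √(35530.5758 + 30.25) = √35560.8258 = 188.575783
L = 1.25 × 188.575783 = 235.719728
V = π·2² × L = 12.566371 × 235.719728 = 2962.141469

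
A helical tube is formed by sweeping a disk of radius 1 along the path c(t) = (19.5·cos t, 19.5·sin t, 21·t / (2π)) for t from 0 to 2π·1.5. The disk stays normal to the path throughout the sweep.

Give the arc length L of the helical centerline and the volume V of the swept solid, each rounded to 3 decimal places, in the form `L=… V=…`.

L=186.463 V=585.791

2πR = 2π·19.5 = 122.522113
per-turn = √(122.522113² + 21²) = √(15011.6683 + 441) = √15452.6683 = 124.308762
L = 1.5 × 124.308762 = 186.463143
V = π·1² × L = 3.141593 × 186.463143 = 585.791240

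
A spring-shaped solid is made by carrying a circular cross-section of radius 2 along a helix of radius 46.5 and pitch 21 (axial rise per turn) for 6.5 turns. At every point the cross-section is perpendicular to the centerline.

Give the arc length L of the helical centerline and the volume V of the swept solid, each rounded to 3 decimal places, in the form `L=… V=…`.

2πR = 2π·46.5 = 292.168117
per-turn = √(292.168117² + 21²) = √(85362.2085 + 441) = √85803.2085 = 292.921847
L = 6.5 × 292.921847 = 1903.992006
V = π·2² × L = 12.566371 × 1903.992006 = 23926.269190

L=1903.992 V=23926.269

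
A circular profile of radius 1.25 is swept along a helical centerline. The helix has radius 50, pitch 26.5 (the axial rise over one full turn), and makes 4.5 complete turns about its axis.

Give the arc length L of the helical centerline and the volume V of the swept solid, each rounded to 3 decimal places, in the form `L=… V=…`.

2πR = 2π·50 = 314.159265
per-turn = √(314.159265² + 26.5²) = √(98696.0440 + 702.25) = √99398.2940 = 315.274950
L = 4.5 × 315.274950 = 1418.737274
V = π·1.25² × L = 4.908739 × 1418.737274 = 6964.210310

L=1418.737 V=6964.210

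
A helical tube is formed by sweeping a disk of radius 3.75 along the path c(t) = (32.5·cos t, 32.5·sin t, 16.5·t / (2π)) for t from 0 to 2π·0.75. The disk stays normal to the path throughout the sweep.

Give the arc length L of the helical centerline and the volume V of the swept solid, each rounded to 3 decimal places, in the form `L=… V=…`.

2πR = 2π·32.5 = 204.203522
per-turn = √(204.203522² + 16.5²) = √(41699.0786 + 272.25) = √41971.3286 = 204.869052
L = 0.75 × 204.869052 = 153.651789
V = π·3.75² × L = 44.178647 × 153.651789 = 6788.128110

L=153.652 V=6788.128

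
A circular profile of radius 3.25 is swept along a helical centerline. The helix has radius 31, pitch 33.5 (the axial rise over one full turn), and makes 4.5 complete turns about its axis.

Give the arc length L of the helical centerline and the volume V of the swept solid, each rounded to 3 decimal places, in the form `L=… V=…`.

2πR = 2π·31 = 194.778745
per-turn = √(194.778745² + 33.5²) = √(37938.7593 + 1122.25) = √39061.0093 = 197.638583
L = 4.5 × 197.638583 = 889.373622
V = π·3.25² × L = 33.183072 × 889.373622 = 29512.149277

L=889.374 V=29512.149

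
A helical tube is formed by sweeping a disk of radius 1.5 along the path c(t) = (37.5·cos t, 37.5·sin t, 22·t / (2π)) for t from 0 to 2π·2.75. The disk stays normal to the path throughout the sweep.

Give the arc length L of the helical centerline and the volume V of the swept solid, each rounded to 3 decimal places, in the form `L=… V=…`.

L=650.772 V=4600.035

2πR = 2π·37.5 = 235.619449
per-turn = √(235.619449² + 22²) = √(55516.5248 + 484) = √56000.5248 = 236.644300
L = 2.75 × 236.644300 = 650.771825
V = π·1.5² × L = 7.068583 × 650.771825 = 4600.034967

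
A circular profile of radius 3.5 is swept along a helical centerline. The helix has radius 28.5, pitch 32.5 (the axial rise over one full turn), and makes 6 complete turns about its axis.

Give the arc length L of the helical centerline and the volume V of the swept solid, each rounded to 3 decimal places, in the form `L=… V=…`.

2πR = 2π·28.5 = 179.070781
per-turn = √(179.070781² + 32.5²) = √(32066.3447 + 1056.25) = √33122.5947 = 181.996139
L = 6 × 181.996139 = 1091.976835
V = π·3.5² × L = 38.484510 × 1091.976835 = 42024.193451

L=1091.977 V=42024.193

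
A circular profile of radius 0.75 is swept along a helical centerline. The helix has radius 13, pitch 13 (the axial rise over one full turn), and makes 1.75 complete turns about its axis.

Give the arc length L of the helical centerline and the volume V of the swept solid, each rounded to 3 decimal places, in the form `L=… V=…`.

2πR = 2π·13 = 81.681409
per-turn = √(81.681409² + 13²) = √(6671.8526 + 169) = √6840.8526 = 82.709447
L = 1.75 × 82.709447 = 144.741532
V = π·0.75² × L = 1.767146 × 144.741532 = 255.779400

L=144.742 V=255.779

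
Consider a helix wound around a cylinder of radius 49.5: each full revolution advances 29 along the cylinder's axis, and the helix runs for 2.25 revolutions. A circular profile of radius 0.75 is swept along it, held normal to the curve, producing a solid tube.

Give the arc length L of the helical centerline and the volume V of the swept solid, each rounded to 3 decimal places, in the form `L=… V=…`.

L=702.825 V=1241.995

2πR = 2π·49.5 = 311.017673
per-turn = √(311.017673² + 29²) = √(96731.9927 + 841) = √97572.9927 = 312.366760
L = 2.25 × 312.366760 = 702.825210
V = π·0.75² × L = 1.767146 × 702.825210 = 1241.994665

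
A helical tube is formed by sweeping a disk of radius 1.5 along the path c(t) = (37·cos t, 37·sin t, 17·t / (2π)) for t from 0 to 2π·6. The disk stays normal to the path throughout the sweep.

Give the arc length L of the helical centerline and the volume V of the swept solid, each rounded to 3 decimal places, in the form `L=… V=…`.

L=1398.592 V=9886.061

2πR = 2π·37 = 232.477856
per-turn = √(232.477856² + 17²) = √(54045.9537 + 289) = √54334.9537 = 233.098592
L = 6 × 233.098592 = 1398.591553
V = π·1.5² × L = 7.068583 × 1398.591553 = 9886.061136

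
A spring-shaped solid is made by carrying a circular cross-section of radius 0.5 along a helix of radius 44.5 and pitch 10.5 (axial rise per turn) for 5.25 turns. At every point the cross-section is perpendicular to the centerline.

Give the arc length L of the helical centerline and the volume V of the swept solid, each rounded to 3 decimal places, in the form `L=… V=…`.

L=1468.944 V=1153.706

2πR = 2π·44.5 = 279.601746
per-turn = √(279.601746² + 10.5²) = √(78177.1365 + 110.25) = √78287.3865 = 279.798832
L = 5.25 × 279.798832 = 1468.943869
V = π·0.5² × L = 0.785398 × 1468.943869 = 1153.705817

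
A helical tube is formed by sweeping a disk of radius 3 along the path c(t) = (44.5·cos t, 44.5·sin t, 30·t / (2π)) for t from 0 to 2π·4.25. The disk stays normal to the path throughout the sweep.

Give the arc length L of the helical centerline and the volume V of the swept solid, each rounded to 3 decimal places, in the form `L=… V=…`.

L=1195.128 V=33791.446

2πR = 2π·44.5 = 279.601746
per-turn = √(279.601746² + 30²) = √(78177.1365 + 900) = √79077.1365 = 281.206573
L = 4.25 × 281.206573 = 1195.127933
V = π·3² × L = 28.274334 × 1195.127933 = 33791.446223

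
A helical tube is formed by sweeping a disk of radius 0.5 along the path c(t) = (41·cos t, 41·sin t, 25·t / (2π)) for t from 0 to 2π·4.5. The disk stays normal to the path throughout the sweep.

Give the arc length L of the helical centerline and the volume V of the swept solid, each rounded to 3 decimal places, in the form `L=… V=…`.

L=1164.694 V=914.748

2πR = 2π·41 = 257.610598
per-turn = √(257.610598² + 25²) = √(66363.2200 + 625) = √66988.2200 = 258.820826
L = 4.5 × 258.820826 = 1164.693717
V = π·0.5² × L = 0.785398 × 1164.693717 = 914.748306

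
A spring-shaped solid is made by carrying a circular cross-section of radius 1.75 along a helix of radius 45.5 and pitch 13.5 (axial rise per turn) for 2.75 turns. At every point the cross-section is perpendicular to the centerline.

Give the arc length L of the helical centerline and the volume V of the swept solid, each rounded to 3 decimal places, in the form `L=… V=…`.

L=787.060 V=7572.401

2πR = 2π·45.5 = 285.884931
per-turn = √(285.884931² + 13.5²) = √(81730.1940 + 182.25) = √81912.4440 = 286.203501
L = 2.75 × 286.203501 = 787.059628
V = π·1.75² × L = 9.621128 × 787.059628 = 7572.401033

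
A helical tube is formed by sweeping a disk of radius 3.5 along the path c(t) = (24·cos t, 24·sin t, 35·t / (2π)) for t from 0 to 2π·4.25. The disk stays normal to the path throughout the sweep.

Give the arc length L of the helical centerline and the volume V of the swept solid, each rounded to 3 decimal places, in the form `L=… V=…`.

2πR = 2π·24 = 150.796447
per-turn = √(150.796447² + 35²) = √(22739.5685 + 1225) = √23964.5685 = 154.804937
L = 4.25 × 154.804937 = 657.920983
V = π·3.5² × L = 38.484510 × 657.920983 = 25319.766636

L=657.921 V=25319.767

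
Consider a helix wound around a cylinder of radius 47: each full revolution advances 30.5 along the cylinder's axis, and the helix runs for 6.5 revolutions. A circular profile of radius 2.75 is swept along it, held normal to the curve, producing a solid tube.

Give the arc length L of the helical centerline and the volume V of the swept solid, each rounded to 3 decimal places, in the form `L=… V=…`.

L=1929.724 V=45846.944

2πR = 2π·47 = 295.309709
per-turn = √(295.309709² + 30.5²) = √(87207.8245 + 930.25) = √88138.0745 = 296.880573
L = 6.5 × 296.880573 = 1929.723723
V = π·2.75² × L = 23.758294 × 1929.723723 = 45846.944404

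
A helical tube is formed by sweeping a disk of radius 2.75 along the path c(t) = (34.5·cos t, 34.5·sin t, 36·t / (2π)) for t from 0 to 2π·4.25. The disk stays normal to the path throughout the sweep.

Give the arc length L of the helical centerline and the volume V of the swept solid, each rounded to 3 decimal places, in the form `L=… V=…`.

L=933.890 V=22187.642

2πR = 2π·34.5 = 216.769893
per-turn = √(216.769893² + 36²) = √(46989.1866 + 1296) = √48285.1866 = 219.738905
L = 4.25 × 219.738905 = 933.890348
V = π·2.75² × L = 23.758294 × 933.890348 = 22187.641866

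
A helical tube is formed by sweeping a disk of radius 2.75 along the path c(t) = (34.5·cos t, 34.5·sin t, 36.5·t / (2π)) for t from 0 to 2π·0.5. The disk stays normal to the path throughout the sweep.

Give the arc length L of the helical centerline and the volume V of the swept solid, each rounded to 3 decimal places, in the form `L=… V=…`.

L=109.911 V=2611.290

2πR = 2π·34.5 = 216.769893
per-turn = √(216.769893² + 36.5²) = √(46989.1866 + 1332.25) = √48321.4366 = 219.821374
L = 0.5 × 219.821374 = 109.910687
V = π·2.75² × L = 23.758294 × 109.910687 = 2611.290466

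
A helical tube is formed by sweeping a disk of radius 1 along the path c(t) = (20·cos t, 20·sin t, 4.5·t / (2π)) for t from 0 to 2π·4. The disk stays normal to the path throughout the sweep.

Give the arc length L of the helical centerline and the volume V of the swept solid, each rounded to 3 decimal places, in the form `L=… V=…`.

L=502.977 V=1580.149

2πR = 2π·20 = 125.663706
per-turn = √(125.663706² + 4.5²) = √(15791.3670 + 20.25) = √15811.6170 = 125.744253
L = 4 × 125.744253 = 502.977010
V = π·1² × L = 3.141593 × 502.977010 = 1580.148880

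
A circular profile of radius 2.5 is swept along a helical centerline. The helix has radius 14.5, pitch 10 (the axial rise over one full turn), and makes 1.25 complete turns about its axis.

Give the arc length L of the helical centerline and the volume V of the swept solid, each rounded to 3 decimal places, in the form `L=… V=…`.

2πR = 2π·14.5 = 91.106187
per-turn = √(91.106187² + 10²) = √(8300.3373 + 100) = √8400.3373 = 91.653354
L = 1.25 × 91.653354 = 114.566693
V = π·2.5² × L = 19.634954 × 114.566693 = 2249.511747

L=114.567 V=2249.512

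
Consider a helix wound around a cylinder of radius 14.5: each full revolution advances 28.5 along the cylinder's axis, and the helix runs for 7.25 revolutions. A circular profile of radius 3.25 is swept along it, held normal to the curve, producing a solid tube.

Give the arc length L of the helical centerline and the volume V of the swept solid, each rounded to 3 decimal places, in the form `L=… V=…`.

L=692.084 V=22965.476

2πR = 2π·14.5 = 91.106187
per-turn = √(91.106187² + 28.5²) = √(8300.3373 + 812.25) = √9112.5873 = 95.459873
L = 7.25 × 95.459873 = 692.084077
V = π·3.25² × L = 33.183072 × 692.084077 = 22965.476046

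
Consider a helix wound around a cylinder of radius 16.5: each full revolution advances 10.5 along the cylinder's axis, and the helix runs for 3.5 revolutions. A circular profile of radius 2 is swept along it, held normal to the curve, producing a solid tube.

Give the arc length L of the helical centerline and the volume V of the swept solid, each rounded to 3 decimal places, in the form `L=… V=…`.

2πR = 2π·16.5 = 103.672558
per-turn = √(103.672558² + 10.5²) = √(10747.9992 + 110.25) = √10858.2492 = 104.202923
L = 3.5 × 104.202923 = 364.710231
V = π·2² × L = 12.566371 × 364.710231 = 4583.083930

L=364.710 V=4583.084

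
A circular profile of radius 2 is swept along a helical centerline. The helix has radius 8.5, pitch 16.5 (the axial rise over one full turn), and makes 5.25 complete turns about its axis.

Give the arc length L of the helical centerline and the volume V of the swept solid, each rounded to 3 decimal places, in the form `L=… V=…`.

2πR = 2π·8.5 = 53.407075
per-turn = √(53.407075² + 16.5²) = √(2852.3157 + 272.25) = √3124.5657 = 55.897815
L = 5.25 × 55.897815 = 293.463526
V = π·2² × L = 12.566371 × 293.463526 = 3687.771435

L=293.464 V=3687.771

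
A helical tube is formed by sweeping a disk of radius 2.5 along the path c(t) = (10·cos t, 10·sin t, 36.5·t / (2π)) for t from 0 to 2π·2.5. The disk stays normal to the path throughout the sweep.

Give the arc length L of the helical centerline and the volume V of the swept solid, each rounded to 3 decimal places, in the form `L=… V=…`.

2πR = 2π·10 = 62.831853
per-turn = √(62.831853² + 36.5²) = √(3947.8418 + 1332.25) = √5280.0918 = 72.664240
L = 2.5 × 72.664240 = 181.660600
V = π·2.5² × L = 19.634954 × 181.660600 = 3566.897535

L=181.661 V=3566.898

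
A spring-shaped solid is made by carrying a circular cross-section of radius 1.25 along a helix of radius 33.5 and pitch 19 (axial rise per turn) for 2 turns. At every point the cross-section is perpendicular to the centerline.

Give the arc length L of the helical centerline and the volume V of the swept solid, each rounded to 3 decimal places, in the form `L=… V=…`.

2πR = 2π·33.5 = 210.486708
per-turn = √(210.486708² + 19²) = √(44304.6542 + 361) = √44665.6542 = 211.342504
L = 2 × 211.342504 = 422.685009
V = π·1.25² × L = 4.908739 × 422.685009 = 2074.850185

L=422.685 V=2074.850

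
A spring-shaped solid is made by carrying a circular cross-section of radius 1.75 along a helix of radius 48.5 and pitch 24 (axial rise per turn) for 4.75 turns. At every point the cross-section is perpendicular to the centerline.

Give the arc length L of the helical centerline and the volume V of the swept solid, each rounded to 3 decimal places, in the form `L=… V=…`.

L=1451.971 V=13969.598

2πR = 2π·48.5 = 304.734487
per-turn = √(304.734487² + 24²) = √(92863.1078 + 576) = √93439.1078 = 305.678111
L = 4.75 × 305.678111 = 1451.971029
V = π·1.75² × L = 9.621128 × 1451.971029 = 13969.598402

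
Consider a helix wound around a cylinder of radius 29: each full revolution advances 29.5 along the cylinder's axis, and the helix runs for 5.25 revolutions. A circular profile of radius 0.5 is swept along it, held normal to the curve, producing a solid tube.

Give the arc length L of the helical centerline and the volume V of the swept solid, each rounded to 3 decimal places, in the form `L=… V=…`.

L=969.071 V=761.107

2πR = 2π·29 = 182.212374
per-turn = √(182.212374² + 29.5²) = √(33201.3492 + 870.25) = √34071.5992 = 184.584938
L = 5.25 × 184.584938 = 969.070923
V = π·0.5² × L = 0.785398 × 969.070923 = 761.106523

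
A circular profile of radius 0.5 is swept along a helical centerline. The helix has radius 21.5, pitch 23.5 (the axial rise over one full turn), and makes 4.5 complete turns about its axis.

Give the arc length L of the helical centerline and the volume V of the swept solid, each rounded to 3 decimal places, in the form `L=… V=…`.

L=617.028 V=484.612

2πR = 2π·21.5 = 135.088484
per-turn = √(135.088484² + 23.5²) = √(18248.8985 + 552.25) = √18801.1485 = 137.117280
L = 4.5 × 137.117280 = 617.027761
V = π·0.5² × L = 0.785398 × 617.027761 = 484.612470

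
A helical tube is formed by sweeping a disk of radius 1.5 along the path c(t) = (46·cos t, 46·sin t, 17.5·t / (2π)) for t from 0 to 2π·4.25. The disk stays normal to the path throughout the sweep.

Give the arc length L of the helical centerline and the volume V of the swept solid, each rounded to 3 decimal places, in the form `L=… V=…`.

2πR = 2π·46 = 289.026524
per-turn = √(289.026524² + 17.5²) = √(83536.3317 + 306.25) = √83842.5817 = 289.555835
L = 4.25 × 289.555835 = 1230.612299
V = π·1.5² × L = 7.068583 × 1230.612299 = 8698.685757

L=1230.612 V=8698.686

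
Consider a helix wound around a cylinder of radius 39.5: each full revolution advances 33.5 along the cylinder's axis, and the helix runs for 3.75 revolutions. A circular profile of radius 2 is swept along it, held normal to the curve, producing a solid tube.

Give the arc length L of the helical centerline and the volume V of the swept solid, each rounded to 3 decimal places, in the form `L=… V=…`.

L=939.137 V=11801.543

2πR = 2π·39.5 = 248.185820
per-turn = √(248.185820² + 33.5²) = √(61596.2011 + 1122.25) = √62718.4511 = 250.436521
L = 3.75 × 250.436521 = 939.136954
V = π·2² × L = 12.566371 × 939.136954 = 11801.543020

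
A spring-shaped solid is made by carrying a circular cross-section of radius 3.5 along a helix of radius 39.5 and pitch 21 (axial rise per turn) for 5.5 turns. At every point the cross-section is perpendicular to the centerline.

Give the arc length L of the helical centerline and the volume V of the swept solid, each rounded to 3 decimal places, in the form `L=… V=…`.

2πR = 2π·39.5 = 248.185820
per-turn = √(248.185820² + 21²) = √(61596.2011 + 441) = √62037.2011 = 249.072682
L = 5.5 × 249.072682 = 1369.899753
V = π·3.5² × L = 38.484510 × 1369.899753 = 52719.920738

L=1369.900 V=52719.921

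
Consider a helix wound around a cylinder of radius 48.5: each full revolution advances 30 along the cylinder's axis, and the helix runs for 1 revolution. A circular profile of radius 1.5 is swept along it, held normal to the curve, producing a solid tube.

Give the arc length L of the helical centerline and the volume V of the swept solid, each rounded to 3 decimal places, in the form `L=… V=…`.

L=306.208 V=2164.454

2πR = 2π·48.5 = 304.734487
per-turn = √(304.734487² + 30²) = √(92863.1078 + 900) = √93763.1078 = 306.207622
L = 1 × 306.207622 = 306.207622
V = π·1.5² × L = 7.068583 × 306.207622 = 2164.454136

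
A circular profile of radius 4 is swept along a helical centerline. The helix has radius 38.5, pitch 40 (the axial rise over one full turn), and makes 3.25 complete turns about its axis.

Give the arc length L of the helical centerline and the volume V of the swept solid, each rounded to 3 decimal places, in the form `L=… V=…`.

2πR = 2π·38.5 = 241.902634
per-turn = √(241.902634² + 40²) = √(58516.8845 + 1600) = √60116.8845 = 245.187448
L = 3.25 × 245.187448 = 796.859205
V = π·4² × L = 50.265482 × 796.859205 = 40054.512386

L=796.859 V=40054.512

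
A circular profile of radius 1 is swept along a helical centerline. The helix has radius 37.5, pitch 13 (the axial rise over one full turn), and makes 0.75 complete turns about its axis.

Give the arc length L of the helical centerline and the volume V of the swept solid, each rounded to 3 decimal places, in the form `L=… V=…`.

2πR = 2π·37.5 = 235.619449
per-turn = √(235.619449² + 13²) = √(55516.5248 + 169) = √55685.5248 = 235.977806
L = 0.75 × 235.977806 = 176.983354
V = π·1² × L = 3.141593 × 176.983354 = 556.009605

L=176.983 V=556.010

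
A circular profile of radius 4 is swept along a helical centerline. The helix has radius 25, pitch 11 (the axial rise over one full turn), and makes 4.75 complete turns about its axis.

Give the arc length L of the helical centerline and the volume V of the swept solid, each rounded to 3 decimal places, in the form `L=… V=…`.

2πR = 2π·25 = 157.079633
per-turn = √(157.079633² + 11²) = √(24674.0110 + 121) = √24795.0110 = 157.464317
L = 4.75 × 157.464317 = 747.955504
V = π·4² × L = 50.265482 × 747.955504 = 37596.344258

L=747.956 V=37596.344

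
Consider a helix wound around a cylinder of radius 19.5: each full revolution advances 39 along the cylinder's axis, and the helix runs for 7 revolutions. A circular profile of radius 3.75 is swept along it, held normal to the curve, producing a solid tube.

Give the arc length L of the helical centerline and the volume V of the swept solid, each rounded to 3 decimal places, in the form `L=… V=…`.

2πR = 2π·19.5 = 122.522113
per-turn = √(122.522113² + 39²) = √(15011.6683 + 1521) = √16532.6683 = 128.579424
L = 7 × 128.579424 = 900.055968
V = π·3.75² × L = 44.178647 × 900.055968 = 39763.254634

L=900.056 V=39763.255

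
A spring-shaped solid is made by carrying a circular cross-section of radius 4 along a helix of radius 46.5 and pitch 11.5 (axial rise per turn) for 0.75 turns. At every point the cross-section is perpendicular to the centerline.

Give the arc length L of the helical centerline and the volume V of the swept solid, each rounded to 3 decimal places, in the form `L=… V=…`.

2πR = 2π·46.5 = 292.168117
per-turn = √(292.168117² + 11.5²) = √(85362.2085 + 132.25) = √85494.4585 = 292.394354
L = 0.75 × 292.394354 = 219.295766
V = π·4² × L = 50.265482 × 219.295766 = 11023.007468

L=219.296 V=11023.007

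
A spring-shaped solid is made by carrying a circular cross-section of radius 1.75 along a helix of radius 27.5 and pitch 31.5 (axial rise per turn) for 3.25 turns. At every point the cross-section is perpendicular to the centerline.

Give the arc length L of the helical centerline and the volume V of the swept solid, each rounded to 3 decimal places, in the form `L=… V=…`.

L=570.815 V=5491.885

2πR = 2π·27.5 = 172.787596
per-turn = √(172.787596² + 31.5²) = √(29855.5533 + 992.25) = √30847.8033 = 175.635427
L = 3.25 × 175.635427 = 570.815139
V = π·1.75² × L = 9.621128 × 570.815139 = 5491.885229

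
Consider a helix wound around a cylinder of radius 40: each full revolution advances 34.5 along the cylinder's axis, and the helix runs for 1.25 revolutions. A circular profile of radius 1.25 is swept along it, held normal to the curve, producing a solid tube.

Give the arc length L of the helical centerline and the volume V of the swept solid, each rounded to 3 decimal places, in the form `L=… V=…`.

2πR = 2π·40 = 251.327412
per-turn = √(251.327412² + 34.5²) = √(63165.4682 + 1190.25) = √64355.7182 = 253.684288
L = 1.25 × 253.684288 = 317.105360
V = π·1.25² × L = 4.908739 × 317.105360 = 1556.587298

L=317.105 V=1556.587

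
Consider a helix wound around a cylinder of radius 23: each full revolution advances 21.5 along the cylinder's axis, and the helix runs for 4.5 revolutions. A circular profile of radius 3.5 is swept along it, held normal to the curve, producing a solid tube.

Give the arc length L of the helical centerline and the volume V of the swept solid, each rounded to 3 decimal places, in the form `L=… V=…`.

L=657.467 V=25302.307

2πR = 2π·23 = 144.513262
per-turn = √(144.513262² + 21.5²) = √(20884.0829 + 462.25) = √21346.3329 = 146.103843
L = 4.5 × 146.103843 = 657.467293
V = π·3.5² × L = 38.484510 × 657.467293 = 25302.306620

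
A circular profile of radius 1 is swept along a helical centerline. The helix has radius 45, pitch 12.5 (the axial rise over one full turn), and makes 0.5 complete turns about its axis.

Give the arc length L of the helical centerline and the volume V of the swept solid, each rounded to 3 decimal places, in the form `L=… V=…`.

2πR = 2π·45 = 282.743339
per-turn = √(282.743339² + 12.5²) = √(79943.7956 + 156.25) = √80100.0456 = 283.019515
L = 0.5 × 283.019515 = 141.509757
V = π·1² × L = 3.141593 × 141.509757 = 444.566014

L=141.510 V=444.566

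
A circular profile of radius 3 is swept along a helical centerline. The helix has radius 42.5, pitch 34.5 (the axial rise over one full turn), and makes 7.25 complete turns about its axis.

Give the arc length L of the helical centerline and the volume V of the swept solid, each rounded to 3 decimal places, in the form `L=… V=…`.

2πR = 2π·42.5 = 267.035376
per-turn = √(267.035376² + 34.5²) = √(71307.8918 + 1190.25) = √72498.1418 = 269.254790
L = 7.25 × 269.254790 = 1952.097226
V = π·3² × L = 28.274334 × 1952.097226 = 55194.248728

L=1952.097 V=55194.249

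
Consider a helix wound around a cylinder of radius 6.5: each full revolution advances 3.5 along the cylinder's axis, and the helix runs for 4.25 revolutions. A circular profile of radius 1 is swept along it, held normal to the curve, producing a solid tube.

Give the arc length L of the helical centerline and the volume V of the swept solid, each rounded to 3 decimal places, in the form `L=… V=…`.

2πR = 2π·6.5 = 40.840704
per-turn = √(40.840704² + 3.5²) = √(1667.9631 + 12.25) = √1680.2131 = 40.990403
L = 4.25 × 40.990403 = 174.209213
V = π·1² × L = 3.141593 × 174.209213 = 547.294384

L=174.209 V=547.294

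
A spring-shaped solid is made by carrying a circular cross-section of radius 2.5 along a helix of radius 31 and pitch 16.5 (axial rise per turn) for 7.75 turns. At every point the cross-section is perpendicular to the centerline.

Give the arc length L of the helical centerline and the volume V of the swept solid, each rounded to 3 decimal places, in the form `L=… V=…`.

2πR = 2π·31 = 194.778745
per-turn = √(194.778745² + 16.5²) = √(37938.7593 + 272.25) = √38211.0093 = 195.476365
L = 7.75 × 195.476365 = 1514.941830
V = π·2.5² × L = 19.634954 × 1514.941830 = 29745.813266

L=1514.942 V=29745.813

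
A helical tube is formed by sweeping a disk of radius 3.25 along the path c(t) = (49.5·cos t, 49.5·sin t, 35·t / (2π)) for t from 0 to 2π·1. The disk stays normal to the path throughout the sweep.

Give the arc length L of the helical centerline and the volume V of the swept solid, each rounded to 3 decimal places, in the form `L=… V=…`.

2πR = 2π·49.5 = 311.017673
per-turn = √(311.017673² + 35²) = √(96731.9927 + 1225) = √97956.9927 = 312.980818
L = 1 × 312.980818 = 312.980818
V = π·3.25² × L = 33.183072 × 312.980818 = 10385.665160

L=312.981 V=10385.665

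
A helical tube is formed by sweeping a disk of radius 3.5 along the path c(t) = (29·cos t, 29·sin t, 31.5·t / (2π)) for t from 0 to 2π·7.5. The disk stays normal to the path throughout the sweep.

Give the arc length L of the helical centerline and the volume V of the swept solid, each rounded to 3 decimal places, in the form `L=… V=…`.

2πR = 2π·29 = 182.212374
per-turn = √(182.212374² + 31.5²) = √(33201.3492 + 992.25) = √34193.5992 = 184.915114
L = 7.5 × 184.915114 = 1386.863351
V = π·3.5² × L = 38.484510 × 1386.863351 = 53372.756522

L=1386.863 V=53372.757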